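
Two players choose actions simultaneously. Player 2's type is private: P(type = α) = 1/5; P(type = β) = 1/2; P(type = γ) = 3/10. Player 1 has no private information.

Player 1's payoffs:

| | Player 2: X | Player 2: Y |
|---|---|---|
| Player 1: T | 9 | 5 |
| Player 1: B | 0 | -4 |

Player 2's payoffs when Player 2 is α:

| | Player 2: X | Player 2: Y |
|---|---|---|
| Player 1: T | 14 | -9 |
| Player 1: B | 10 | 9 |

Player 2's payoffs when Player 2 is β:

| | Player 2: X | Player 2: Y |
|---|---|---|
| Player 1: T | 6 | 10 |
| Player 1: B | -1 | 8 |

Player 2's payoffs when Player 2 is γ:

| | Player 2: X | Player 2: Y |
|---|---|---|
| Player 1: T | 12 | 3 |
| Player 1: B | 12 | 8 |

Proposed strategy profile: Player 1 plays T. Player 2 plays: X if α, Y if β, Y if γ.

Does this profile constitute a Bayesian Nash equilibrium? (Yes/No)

No

Player 1 plays T: E[T] = 1/5·(9) + 1/2·(5) + 3/10·(5) = 29/5; E[B] = -16/5. Best-responding. ✓
Player 2 (type α), facing T: X gives 14, Y gives -9. Proposed X is best. ✓
Player 2 (type β), facing T: X gives 6, Y gives 10. Proposed Y is best. ✓
Player 2 (type γ), facing T: X gives 12, Y gives 3. Proposed Y is not best — profitable deviation exists. ✗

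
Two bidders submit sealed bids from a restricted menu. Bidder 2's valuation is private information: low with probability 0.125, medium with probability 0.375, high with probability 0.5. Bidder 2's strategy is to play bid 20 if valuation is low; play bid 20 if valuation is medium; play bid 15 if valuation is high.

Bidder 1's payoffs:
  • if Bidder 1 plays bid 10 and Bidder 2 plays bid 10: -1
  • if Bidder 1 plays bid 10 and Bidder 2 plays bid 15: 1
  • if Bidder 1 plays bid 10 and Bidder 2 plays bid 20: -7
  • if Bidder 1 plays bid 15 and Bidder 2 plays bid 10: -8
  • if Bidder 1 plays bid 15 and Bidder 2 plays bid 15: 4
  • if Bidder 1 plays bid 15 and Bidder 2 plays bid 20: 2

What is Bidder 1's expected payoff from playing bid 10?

Take the expectation over Bidder 2's valuation, weighting each type's action by its prior probability.
E[bid 10] = 0.125·(-7) + 0.375·(-7) + 0.5·1 = (-0.875) + (-2.625) + 0.5 = -3

-3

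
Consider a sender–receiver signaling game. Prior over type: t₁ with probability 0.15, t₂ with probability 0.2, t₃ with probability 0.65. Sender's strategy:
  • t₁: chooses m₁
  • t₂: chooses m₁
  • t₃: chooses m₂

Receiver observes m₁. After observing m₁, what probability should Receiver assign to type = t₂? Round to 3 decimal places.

Apply Bayes' rule using the sender's strategy as the likelihood.
P(m₁) = 0.15·1 + 0.2·1 + 0.65·0 = 0.35
P(t₂ | m₁) = (0.2·1) / 0.35 = 0.2 / 0.35 = 0.571429

0.571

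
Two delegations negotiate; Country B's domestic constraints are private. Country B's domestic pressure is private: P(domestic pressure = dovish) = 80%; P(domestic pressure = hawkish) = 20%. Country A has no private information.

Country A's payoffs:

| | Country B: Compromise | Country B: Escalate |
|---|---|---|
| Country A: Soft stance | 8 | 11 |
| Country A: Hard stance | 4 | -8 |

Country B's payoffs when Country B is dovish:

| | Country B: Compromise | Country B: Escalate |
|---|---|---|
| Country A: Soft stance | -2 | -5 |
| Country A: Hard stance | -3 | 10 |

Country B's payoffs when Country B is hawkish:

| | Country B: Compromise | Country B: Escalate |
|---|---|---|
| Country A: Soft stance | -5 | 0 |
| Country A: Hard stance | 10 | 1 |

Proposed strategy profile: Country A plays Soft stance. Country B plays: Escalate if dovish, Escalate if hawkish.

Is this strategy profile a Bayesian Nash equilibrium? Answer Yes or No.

Country A plays Soft stance: E[Soft stance] = 0.8·(11) + 0.2·(11) = 11; E[Hard stance] = -8. Best-responding. ✓
Country B (domestic pressure dovish), facing Soft stance: Compromise gives -2, Escalate gives -5. Proposed Escalate is not best — profitable deviation exists. ✗
Country B (domestic pressure hawkish), facing Soft stance: Compromise gives -5, Escalate gives 0. Proposed Escalate is best. ✓

No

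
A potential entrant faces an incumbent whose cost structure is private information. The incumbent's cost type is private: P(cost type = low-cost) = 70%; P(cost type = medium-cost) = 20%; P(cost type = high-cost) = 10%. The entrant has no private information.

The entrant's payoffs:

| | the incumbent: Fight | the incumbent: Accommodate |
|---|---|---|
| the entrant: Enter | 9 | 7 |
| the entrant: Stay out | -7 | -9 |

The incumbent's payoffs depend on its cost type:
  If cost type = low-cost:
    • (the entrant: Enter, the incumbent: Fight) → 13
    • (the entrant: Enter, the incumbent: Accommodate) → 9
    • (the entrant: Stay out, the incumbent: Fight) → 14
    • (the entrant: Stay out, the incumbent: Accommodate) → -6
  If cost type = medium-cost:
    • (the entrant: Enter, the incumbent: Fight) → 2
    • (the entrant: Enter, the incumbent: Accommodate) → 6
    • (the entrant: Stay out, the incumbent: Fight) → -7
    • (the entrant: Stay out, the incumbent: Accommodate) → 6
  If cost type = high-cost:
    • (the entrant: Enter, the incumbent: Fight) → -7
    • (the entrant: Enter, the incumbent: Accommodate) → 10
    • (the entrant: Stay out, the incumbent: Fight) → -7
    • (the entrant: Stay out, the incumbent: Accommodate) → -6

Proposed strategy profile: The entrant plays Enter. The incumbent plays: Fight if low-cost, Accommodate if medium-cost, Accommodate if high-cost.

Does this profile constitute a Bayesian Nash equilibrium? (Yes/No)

Yes

A profile is a BNE iff every type of every player is best-responding given beliefs about the other side.
The entrant plays Enter: E[Enter] = 0.7·(9) + 0.2·(7) + 0.1·(7) = 8.4; E[Stay out] = -7.6. Best-responding. ✓
The incumbent (cost type low-cost), facing Enter: Fight gives 13, Accommodate gives 9. Proposed Fight is best. ✓
The incumbent (cost type medium-cost), facing Enter: Fight gives 2, Accommodate gives 6. Proposed Accommodate is best. ✓
The incumbent (cost type high-cost), facing Enter: Fight gives -7, Accommodate gives 10. Proposed Accommodate is best. ✓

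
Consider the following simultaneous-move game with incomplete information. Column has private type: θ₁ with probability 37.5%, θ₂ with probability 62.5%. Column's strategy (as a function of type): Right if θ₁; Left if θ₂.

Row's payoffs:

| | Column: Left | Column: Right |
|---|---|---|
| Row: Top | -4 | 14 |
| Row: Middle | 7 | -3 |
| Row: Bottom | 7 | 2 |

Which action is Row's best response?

Bottom

Compute Row's expected payoff for each action, taking the expectation over Column's type.
E[Top] = 0.375·(14) + 0.625·(-4) = 2.75
E[Middle] = 0.375·(-3) + 0.625·(7) = 3.25
E[Bottom] = 0.375·(2) + 0.625·(7) = 5.125
Best response: Bottom (5.125 is the largest).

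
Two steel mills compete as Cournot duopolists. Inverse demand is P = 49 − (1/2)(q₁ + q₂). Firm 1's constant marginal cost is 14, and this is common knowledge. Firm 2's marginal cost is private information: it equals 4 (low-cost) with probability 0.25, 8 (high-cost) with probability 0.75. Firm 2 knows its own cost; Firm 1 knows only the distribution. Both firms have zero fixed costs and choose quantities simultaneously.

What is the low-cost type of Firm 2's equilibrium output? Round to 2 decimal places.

Firm 2 with cost c maximizes (49 − (1/2)(q₁+q₂) − c)·q₂, giving q₂(c) = (49 − c − (1/2)q₁).
E[c₂] = 0.25·4 + 0.75·8 = 7
Firm 1's FOC against E[q₂] yields q₁ = (49 − 2·14 + E[c₂])/(3/2) = (49 − 28 + 7)/(3/2) = 18.6667.
q₂(low-cost) = (49 − 4 − (1/2)·18.6667) = 35.6667.

35.67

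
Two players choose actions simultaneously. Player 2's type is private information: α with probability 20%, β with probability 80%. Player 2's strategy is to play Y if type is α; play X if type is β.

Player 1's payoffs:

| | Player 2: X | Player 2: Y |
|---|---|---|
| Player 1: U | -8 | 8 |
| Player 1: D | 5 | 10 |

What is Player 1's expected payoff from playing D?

6

Take the expectation over Player 2's type, weighting each type's action by its prior probability.
E[D] = 0.2·10 + 0.8·5 = 2 + 4 = 6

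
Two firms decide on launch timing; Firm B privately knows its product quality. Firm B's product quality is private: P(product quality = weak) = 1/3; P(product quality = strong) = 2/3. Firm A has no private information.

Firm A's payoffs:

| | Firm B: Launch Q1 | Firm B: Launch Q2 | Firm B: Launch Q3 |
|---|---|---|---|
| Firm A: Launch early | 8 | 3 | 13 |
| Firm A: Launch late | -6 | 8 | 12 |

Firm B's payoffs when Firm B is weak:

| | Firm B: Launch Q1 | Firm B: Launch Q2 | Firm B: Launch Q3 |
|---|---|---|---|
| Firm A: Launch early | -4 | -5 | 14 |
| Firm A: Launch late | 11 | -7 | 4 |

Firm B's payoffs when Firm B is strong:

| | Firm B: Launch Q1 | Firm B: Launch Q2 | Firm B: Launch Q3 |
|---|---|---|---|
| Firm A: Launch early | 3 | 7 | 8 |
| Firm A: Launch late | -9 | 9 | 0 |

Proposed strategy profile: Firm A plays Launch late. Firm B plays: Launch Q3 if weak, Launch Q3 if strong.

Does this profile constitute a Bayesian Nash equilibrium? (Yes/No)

No

Firm A plays Launch late: E[Launch late] = 1/3·(12) + 2/3·(12) = 12; E[Launch early] = 13. Not best-responding. ✗
Firm B (product quality weak), facing Launch late: Launch Q1 gives 11, Launch Q2 gives -7, Launch Q3 gives 4. Proposed Launch Q3 is not best — profitable deviation exists. ✗
Firm B (product quality strong), facing Launch late: Launch Q1 gives -9, Launch Q2 gives 9, Launch Q3 gives 0. Proposed Launch Q3 is not best — profitable deviation exists. ✗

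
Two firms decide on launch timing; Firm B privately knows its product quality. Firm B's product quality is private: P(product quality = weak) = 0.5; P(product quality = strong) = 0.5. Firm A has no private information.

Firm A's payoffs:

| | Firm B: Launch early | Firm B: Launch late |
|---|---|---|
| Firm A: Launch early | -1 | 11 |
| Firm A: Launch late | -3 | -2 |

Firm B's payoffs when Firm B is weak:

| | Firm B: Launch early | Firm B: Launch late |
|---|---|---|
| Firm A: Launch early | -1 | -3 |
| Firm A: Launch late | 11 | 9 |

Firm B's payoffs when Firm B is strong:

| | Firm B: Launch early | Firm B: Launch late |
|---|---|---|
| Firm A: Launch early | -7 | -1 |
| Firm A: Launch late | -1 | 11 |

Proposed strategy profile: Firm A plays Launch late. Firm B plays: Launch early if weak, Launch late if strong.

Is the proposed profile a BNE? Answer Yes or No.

No

Firm A plays Launch late: E[Launch late] = 0.5·(-3) + 0.5·(-2) = -2.5; E[Launch early] = 5. Not best-responding. ✗
Firm B (product quality weak), facing Launch late: Launch early gives 11, Launch late gives 9. Proposed Launch early is best. ✓
Firm B (product quality strong), facing Launch late: Launch early gives -1, Launch late gives 11. Proposed Launch late is best. ✓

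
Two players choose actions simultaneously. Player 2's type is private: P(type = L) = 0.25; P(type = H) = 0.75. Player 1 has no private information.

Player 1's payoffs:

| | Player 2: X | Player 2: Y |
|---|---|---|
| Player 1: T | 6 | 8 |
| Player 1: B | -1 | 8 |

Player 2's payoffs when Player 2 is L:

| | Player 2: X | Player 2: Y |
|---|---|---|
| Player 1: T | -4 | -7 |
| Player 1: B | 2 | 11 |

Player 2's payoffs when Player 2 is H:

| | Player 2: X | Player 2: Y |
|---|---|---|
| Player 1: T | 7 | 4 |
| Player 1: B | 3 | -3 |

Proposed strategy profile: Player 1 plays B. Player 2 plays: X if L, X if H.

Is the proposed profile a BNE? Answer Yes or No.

Player 1 plays B: E[B] = 0.25·(-1) + 0.75·(-1) = -1; E[T] = 6. Not best-responding. ✗
Player 2 (type L), facing B: X gives 2, Y gives 11. Proposed X is not best — profitable deviation exists. ✗
Player 2 (type H), facing B: X gives 3, Y gives -3. Proposed X is best. ✓

No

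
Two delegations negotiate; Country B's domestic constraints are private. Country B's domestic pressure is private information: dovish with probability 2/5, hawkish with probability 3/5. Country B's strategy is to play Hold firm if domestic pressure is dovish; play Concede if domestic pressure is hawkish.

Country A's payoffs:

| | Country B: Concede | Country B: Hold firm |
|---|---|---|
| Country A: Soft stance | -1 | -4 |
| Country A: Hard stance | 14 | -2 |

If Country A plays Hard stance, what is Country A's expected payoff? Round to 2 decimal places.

7.60

E[Hard stance] = 2/5·(-2) + 3/5·14 = (-4/5) + 42/5 = 38/5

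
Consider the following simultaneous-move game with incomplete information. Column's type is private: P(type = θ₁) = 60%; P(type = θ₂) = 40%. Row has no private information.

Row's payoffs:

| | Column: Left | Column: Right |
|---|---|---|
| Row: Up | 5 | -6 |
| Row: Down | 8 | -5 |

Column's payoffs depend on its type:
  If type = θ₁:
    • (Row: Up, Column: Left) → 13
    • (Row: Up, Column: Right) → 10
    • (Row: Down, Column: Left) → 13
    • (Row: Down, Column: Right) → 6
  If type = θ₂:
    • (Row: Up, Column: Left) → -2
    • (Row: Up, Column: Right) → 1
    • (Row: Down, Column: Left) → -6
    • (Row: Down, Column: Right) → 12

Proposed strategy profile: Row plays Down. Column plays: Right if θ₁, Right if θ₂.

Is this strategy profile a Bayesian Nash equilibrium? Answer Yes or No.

No

A profile is a BNE iff every type of every player is best-responding given beliefs about the other side.
Row plays Down: E[Down] = 0.6·(-5) + 0.4·(-5) = -5; E[Up] = -6. Best-responding. ✓
Column (type θ₁), facing Down: Left gives 13, Right gives 6. Proposed Right is not best — profitable deviation exists. ✗
Column (type θ₂), facing Down: Left gives -6, Right gives 12. Proposed Right is best. ✓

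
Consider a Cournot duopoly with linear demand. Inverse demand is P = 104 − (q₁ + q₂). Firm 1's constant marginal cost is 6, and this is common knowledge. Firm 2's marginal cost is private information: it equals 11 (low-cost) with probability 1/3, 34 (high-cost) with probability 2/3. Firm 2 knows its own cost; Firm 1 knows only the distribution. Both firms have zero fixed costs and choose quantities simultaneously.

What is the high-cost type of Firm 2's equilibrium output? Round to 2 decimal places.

15.28

Type-c best response for Firm 2: q₂(c) = (104 − c)/2 − q₁/2.
Firm 1 maximizes expected profit; its first-order condition is 104 − 2q₁ − E[q₂] − 6 = 0.
Substituting E[q₂] and solving: E[c₂] = 26.3333, so q₁ = (104 − 2·6 + 26.3333)/3 = 39.4444.
q₂(high-cost) = (104 − 34 − 39.4444)/2 = 15.2778.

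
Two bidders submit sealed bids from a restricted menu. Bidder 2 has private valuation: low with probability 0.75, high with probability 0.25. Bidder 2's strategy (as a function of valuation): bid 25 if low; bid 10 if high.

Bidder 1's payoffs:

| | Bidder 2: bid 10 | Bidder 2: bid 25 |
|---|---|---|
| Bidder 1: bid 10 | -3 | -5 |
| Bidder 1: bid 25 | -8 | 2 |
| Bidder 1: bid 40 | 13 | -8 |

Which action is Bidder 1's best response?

bid 25

E[bid 10] = 0.75·(-5) + 0.25·(-3) = -4.5
E[bid 25] = 0.75·(2) + 0.25·(-8) = -0.5
E[bid 40] = 0.75·(-8) + 0.25·(13) = -2.75
Best response: bid 25 (-0.5 is the largest).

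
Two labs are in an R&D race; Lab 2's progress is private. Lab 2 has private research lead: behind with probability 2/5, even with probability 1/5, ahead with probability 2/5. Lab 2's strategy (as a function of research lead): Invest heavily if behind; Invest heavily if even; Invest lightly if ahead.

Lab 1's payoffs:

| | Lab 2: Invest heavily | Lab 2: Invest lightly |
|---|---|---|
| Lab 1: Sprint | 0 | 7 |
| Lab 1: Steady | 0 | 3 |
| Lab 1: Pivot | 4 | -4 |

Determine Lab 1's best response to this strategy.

Sprint

E[Sprint] = 2/5·(0) + 1/5·(0) + 2/5·(7) = 14/5
E[Steady] = 2/5·(0) + 1/5·(0) + 2/5·(3) = 6/5
E[Pivot] = 2/5·(4) + 1/5·(4) + 2/5·(-4) = 4/5
Best response: Sprint (14/5 is the largest).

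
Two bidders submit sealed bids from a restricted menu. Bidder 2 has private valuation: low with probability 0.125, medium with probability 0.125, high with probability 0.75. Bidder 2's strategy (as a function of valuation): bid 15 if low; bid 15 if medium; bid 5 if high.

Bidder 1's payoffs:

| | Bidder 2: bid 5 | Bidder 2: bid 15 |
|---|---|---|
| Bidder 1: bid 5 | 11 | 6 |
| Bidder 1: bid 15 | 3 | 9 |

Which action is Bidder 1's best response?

bid 5

E[bid 5] = 0.125·(6) + 0.125·(6) + 0.75·(11) = 9.75
E[bid 15] = 0.125·(9) + 0.125·(9) + 0.75·(3) = 4.5
Best response: bid 5 (9.75 is the largest).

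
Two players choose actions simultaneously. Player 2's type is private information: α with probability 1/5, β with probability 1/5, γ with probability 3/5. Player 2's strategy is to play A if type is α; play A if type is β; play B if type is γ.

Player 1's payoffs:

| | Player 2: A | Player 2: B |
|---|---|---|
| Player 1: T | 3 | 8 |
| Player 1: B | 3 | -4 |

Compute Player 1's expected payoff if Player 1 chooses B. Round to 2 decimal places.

-1.20

Take the expectation over Player 2's type, weighting each type's action by its prior probability.
E[B] = 1/5·3 + 1/5·3 + 3/5·(-4) = 3/5 + 3/5 + (-12/5) = -6/5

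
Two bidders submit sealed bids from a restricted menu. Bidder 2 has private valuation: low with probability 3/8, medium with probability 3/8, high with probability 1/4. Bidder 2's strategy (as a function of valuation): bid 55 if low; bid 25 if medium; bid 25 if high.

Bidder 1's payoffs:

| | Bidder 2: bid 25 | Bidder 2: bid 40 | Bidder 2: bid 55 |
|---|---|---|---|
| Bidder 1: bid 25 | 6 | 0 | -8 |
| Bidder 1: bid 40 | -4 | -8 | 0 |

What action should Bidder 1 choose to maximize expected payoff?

E[bid 25] = 3/8·(-8) + 3/8·(6) + 1/4·(6) = 3/4
E[bid 40] = 3/8·(0) + 3/8·(-4) + 1/4·(-4) = -5/2
Best response: bid 25 (3/4 is the largest).

bid 25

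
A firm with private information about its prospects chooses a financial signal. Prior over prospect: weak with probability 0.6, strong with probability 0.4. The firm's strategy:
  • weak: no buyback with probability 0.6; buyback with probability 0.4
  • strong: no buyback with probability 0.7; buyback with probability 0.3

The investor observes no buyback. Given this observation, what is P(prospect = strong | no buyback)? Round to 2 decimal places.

0.44

P(no buyback) = 0.6·0.6 + 0.4·0.7 = 0.64
P(strong | no buyback) = (0.4·0.7) / 0.64 = 0.28 / 0.64 = 0.4375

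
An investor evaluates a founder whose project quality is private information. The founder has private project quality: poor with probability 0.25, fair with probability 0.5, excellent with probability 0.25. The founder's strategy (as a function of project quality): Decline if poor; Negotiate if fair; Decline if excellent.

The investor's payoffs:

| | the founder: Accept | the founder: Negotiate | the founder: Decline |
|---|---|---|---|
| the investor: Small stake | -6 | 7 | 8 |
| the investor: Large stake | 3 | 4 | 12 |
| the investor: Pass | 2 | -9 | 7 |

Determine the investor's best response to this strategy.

Large stake

Compute the investor's expected payoff for each action, taking the expectation over the founder's type.
E[Small stake] = 0.25·(8) + 0.5·(7) + 0.25·(8) = 7.5
E[Large stake] = 0.25·(12) + 0.5·(4) + 0.25·(12) = 8
E[Pass] = 0.25·(7) + 0.5·(-9) + 0.25·(7) = -1
Best response: Large stake (8 is the largest).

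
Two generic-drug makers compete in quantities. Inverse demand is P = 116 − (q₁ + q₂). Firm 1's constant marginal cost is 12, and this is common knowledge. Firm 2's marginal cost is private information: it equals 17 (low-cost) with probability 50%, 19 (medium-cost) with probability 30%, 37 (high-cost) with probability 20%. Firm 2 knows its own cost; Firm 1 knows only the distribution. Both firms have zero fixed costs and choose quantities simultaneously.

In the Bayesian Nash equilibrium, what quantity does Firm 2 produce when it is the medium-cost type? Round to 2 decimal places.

Each type of Firm 2 best-responds to q₁; Firm 1 best-responds to the expected q₂ over Firm 2's types.
Firm 2 with cost c maximizes (116 − (q₁+q₂) − c)·q₂, giving q₂(c) = (116 − c − q₁)/2.
E[c₂] = 0.5·17 + 0.3·19 + 0.2·37 = 21.6
Firm 1's FOC against E[q₂] yields q₁ = (116 − 2·12 + E[c₂])/3 = (116 − 24 + 21.6)/3 = 37.8667.
q₂(medium-cost) = (116 − 19 − 37.8667)/2 = 29.5667.

29.57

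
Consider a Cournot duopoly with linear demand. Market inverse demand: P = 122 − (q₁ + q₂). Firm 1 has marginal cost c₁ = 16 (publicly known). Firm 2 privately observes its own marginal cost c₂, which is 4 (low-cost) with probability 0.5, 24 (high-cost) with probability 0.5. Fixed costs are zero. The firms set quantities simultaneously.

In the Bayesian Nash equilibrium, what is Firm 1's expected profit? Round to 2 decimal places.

Firm 2 with cost c maximizes (122 − (q₁+q₂) − c)·q₂, giving q₂(c) = (122 − c − q₁)/2.
E[c₂] = 0.5·4 + 0.5·24 = 14
Firm 1's FOC against E[q₂] yields q₁ = (122 − 2·16 + E[c₂])/3 = (122 − 32 + 14)/3 = 34.6667.
E[P] = 122 − (q₁ + E[q₂]) = 50.6667; Firm 1's expected profit = (E[P] − 16)·q₁ = (50.6667 − 16)·34.6667 = 1201.78.

1201.78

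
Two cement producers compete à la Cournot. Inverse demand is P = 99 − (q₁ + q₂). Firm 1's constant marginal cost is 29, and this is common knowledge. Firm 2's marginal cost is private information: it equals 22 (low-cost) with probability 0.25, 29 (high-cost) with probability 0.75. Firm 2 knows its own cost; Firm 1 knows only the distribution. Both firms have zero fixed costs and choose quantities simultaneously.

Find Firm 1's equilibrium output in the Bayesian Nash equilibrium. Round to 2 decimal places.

Type-c best response for Firm 2: q₂(c) = (99 − c)/2 − q₁/2.
Firm 1 maximizes expected profit; its first-order condition is 99 − 2q₁ − E[q₂] − 29 = 0.
Substituting E[q₂] and solving: E[c₂] = 27.25, so q₁ = (99 − 2·29 + 27.25)/3 = 22.75.

22.75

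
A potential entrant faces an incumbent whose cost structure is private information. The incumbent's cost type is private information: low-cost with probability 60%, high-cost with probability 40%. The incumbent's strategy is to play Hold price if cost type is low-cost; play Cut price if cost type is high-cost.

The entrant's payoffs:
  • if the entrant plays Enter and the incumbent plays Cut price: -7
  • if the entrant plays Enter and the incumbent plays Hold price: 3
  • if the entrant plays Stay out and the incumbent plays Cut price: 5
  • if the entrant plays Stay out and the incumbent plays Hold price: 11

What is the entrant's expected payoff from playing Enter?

-1

Take the expectation over the incumbent's cost type, weighting each type's action by its prior probability.
E[Enter] = 0.6·3 + 0.4·(-7) = 1.8 + (-2.8) = -1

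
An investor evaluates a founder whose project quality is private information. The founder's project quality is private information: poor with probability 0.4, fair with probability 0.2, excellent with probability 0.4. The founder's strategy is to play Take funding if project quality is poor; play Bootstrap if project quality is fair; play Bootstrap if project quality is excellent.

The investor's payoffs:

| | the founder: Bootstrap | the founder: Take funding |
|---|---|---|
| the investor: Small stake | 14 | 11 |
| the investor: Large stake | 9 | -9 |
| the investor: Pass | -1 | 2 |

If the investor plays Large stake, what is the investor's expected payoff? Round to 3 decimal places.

Take the expectation over the founder's project quality, weighting each type's action by its prior probability.
E[Large stake] = 0.4·(-9) + 0.2·9 + 0.4·9 = (-3.6) + 1.8 + 3.6 = 1.8

1.800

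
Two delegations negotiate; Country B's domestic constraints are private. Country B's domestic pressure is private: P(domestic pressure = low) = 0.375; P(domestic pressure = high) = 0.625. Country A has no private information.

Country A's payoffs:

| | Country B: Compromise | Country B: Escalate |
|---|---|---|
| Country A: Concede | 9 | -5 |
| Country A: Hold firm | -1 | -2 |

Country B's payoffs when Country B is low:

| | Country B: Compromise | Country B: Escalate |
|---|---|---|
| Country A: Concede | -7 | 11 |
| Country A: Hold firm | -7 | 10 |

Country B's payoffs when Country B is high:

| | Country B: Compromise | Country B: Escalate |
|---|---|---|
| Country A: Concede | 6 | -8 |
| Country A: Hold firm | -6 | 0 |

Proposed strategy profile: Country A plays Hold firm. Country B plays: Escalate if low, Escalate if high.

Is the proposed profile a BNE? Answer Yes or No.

Yes

A profile is a BNE iff every type of every player is best-responding given beliefs about the other side.
Country A plays Hold firm: E[Hold firm] = 0.375·(-2) + 0.625·(-2) = -2; E[Concede] = -5. Best-responding. ✓
Country B (domestic pressure low), facing Hold firm: Compromise gives -7, Escalate gives 10. Proposed Escalate is best. ✓
Country B (domestic pressure high), facing Hold firm: Compromise gives -6, Escalate gives 0. Proposed Escalate is best. ✓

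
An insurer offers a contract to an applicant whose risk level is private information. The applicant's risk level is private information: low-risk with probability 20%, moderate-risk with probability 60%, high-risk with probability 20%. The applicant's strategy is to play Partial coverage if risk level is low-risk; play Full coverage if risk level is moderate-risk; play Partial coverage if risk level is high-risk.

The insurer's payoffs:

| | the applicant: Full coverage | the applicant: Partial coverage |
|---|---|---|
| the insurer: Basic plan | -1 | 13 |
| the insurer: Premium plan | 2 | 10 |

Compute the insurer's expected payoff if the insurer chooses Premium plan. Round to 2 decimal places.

E[Premium plan] = 0.2·10 + 0.6·2 + 0.2·10 = 2 + 1.2 + 2 = 5.2

5.20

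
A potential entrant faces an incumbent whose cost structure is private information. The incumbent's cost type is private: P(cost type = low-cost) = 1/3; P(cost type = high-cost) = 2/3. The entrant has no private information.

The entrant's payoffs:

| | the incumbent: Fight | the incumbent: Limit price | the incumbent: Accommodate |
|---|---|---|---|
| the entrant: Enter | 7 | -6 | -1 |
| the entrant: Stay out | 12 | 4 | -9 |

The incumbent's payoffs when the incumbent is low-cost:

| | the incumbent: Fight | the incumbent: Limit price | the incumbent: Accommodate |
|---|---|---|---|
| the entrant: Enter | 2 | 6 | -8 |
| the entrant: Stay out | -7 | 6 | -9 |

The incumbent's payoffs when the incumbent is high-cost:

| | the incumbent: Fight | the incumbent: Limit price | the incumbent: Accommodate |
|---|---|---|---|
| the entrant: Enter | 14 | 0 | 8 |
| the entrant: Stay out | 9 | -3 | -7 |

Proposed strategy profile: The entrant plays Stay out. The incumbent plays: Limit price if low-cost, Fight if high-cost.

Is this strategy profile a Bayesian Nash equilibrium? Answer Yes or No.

Yes

A profile is a BNE iff every type of every player is best-responding given beliefs about the other side.
The entrant plays Stay out: E[Stay out] = 1/3·(4) + 2/3·(12) = 28/3; E[Enter] = 8/3. Best-responding. ✓
The incumbent (cost type low-cost), facing Stay out: Fight gives -7, Limit price gives 6, Accommodate gives -9. Proposed Limit price is best. ✓
The incumbent (cost type high-cost), facing Stay out: Fight gives 9, Limit price gives -3, Accommodate gives -7. Proposed Fight is best. ✓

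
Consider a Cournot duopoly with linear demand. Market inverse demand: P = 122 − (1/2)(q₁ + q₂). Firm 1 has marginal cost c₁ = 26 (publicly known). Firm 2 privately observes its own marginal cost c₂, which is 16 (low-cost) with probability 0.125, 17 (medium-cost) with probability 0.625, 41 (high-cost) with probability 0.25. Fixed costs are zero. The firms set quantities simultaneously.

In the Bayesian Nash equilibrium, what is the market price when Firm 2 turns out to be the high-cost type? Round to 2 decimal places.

66.02

Type-c best response for Firm 2: q₂(c) = (122 − c) − q₁/2.
Firm 1 maximizes expected profit; its first-order condition is 122 − q₁ − (1/2)E[q₂] − 26 = 0.
Substituting E[q₂] and solving: E[c₂] = 22.875, so q₁ = (122 − 2·26 + 22.875)/(3/2) = 61.9167.
q₂(high-cost) = 50.0417, so P = 122 − (1/2)·(61.9167 + 50.0417) = 66.0208.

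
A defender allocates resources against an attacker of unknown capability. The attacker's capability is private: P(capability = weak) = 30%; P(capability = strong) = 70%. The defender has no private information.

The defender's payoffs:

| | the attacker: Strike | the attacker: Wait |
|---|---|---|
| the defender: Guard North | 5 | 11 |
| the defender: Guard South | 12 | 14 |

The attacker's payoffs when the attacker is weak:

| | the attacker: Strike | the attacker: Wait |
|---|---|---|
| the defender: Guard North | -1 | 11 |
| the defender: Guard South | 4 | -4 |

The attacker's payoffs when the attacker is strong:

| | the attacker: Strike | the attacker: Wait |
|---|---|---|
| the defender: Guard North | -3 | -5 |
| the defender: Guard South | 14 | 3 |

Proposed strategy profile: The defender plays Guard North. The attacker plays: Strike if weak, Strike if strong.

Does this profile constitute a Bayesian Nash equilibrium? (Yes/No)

A profile is a BNE iff every type of every player is best-responding given beliefs about the other side.
The defender plays Guard North: E[Guard North] = 0.3·(5) + 0.7·(5) = 5; E[Guard South] = 12. Not best-responding. ✗
The attacker (capability weak), facing Guard North: Strike gives -1, Wait gives 11. Proposed Strike is not best — profitable deviation exists. ✗
The attacker (capability strong), facing Guard North: Strike gives -3, Wait gives -5. Proposed Strike is best. ✓

No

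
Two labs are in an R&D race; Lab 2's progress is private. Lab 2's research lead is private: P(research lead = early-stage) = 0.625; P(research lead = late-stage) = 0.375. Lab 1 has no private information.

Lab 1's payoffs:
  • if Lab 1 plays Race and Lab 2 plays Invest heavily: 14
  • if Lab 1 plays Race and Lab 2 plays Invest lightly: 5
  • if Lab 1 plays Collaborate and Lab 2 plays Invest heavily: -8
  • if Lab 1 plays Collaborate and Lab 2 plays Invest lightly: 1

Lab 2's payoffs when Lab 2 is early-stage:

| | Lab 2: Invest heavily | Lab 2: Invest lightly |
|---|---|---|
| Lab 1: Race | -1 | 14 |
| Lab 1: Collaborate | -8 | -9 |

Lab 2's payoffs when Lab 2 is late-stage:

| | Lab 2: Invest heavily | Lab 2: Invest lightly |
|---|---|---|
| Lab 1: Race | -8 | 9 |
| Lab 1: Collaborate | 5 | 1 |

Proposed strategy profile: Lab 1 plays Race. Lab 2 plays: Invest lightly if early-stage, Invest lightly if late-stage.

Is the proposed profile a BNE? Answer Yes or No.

Yes

Lab 1 plays Race: E[Race] = 0.625·(5) + 0.375·(5) = 5; E[Collaborate] = 1. Best-responding. ✓
Lab 2 (research lead early-stage), facing Race: Invest heavily gives -1, Invest lightly gives 14. Proposed Invest lightly is best. ✓
Lab 2 (research lead late-stage), facing Race: Invest heavily gives -8, Invest lightly gives 9. Proposed Invest lightly is best. ✓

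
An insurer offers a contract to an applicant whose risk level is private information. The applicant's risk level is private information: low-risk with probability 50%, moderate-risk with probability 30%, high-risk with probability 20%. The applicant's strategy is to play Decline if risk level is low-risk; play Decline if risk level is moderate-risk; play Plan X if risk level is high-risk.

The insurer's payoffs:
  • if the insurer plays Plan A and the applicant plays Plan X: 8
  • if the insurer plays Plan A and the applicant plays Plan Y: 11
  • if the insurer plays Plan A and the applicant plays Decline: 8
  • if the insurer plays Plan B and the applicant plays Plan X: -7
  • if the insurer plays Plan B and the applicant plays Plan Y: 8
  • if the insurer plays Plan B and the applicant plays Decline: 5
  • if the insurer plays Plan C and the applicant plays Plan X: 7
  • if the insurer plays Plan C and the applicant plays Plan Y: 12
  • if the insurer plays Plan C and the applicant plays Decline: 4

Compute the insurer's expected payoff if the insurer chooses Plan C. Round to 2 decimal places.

E[Plan C] = 0.5·4 + 0.3·4 + 0.2·7 = 2 + 1.2 + 1.4 = 4.6

4.60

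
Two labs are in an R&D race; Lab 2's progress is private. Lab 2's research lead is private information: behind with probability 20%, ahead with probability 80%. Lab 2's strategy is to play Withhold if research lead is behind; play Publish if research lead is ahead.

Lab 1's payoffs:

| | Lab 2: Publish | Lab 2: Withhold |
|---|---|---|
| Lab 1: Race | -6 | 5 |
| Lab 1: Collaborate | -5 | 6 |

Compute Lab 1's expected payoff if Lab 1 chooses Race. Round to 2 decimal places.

-3.80

E[Race] = 0.2·5 + 0.8·(-6) = 1 + (-4.8) = -3.8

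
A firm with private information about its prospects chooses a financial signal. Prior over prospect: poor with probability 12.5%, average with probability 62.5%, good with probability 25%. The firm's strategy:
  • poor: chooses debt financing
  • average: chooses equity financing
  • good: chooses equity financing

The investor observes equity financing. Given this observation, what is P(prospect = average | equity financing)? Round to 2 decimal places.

0.71

P(equity financing) = 0.125·0 + 0.625·1 + 0.25·1 = 0.875
P(average | equity financing) = (0.625·1) / 0.875 = 0.625 / 0.875 = 0.714286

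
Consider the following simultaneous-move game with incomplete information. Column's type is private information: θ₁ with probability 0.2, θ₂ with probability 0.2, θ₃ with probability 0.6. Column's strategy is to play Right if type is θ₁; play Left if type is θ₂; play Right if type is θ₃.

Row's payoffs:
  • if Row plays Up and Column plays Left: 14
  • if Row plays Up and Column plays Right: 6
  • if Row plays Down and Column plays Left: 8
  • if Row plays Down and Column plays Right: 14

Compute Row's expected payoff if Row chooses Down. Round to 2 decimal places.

12.80

Take the expectation over Column's type, weighting each type's action by its prior probability.
E[Down] = 0.2·14 + 0.2·8 + 0.6·14 = 2.8 + 1.6 + 8.4 = 12.8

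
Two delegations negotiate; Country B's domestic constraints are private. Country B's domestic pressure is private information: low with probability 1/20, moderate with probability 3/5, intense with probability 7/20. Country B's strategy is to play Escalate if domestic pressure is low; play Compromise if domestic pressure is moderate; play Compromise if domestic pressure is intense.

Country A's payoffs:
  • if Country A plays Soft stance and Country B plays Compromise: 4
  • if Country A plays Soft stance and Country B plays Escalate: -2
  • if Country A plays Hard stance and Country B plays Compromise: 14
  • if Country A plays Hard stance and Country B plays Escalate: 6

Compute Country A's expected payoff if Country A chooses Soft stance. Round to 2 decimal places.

Take the expectation over Country B's domestic pressure, weighting each type's action by its prior probability.
E[Soft stance] = 1/20·(-2) + 3/5·4 + 7/20·4 = (-1/10) + 12/5 + 7/5 = 37/10

3.70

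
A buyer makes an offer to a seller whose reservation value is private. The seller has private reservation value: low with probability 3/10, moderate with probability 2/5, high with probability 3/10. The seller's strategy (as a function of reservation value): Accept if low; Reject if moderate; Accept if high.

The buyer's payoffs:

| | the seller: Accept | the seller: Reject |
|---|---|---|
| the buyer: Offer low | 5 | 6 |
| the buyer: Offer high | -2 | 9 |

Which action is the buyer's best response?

Offer low

E[Offer low] = 3/10·(5) + 2/5·(6) + 3/10·(5) = 27/5
E[Offer high] = 3/10·(-2) + 2/5·(9) + 3/10·(-2) = 12/5
Best response: Offer low (27/5 is the largest).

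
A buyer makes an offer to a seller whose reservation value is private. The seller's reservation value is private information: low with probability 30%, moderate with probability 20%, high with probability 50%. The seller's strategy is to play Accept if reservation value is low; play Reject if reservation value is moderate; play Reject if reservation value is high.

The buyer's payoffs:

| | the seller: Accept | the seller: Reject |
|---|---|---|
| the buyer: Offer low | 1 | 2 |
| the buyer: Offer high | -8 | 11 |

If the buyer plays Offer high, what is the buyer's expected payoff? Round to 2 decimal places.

E[Offer high] = 0.3·(-8) + 0.2·11 + 0.5·11 = (-2.4) + 2.2 + 5.5 = 5.3

5.30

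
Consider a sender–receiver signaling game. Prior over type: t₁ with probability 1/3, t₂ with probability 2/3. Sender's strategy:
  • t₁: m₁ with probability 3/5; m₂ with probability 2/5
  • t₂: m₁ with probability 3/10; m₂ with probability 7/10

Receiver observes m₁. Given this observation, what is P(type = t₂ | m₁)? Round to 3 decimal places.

0.500

P(m₁) = (1/3)·(3/5) + (2/3)·(3/10) = 2/5
P(t₂ | m₁) = ((2/3)·(3/10)) / (2/5) = (1/5) / (2/5) = 1/2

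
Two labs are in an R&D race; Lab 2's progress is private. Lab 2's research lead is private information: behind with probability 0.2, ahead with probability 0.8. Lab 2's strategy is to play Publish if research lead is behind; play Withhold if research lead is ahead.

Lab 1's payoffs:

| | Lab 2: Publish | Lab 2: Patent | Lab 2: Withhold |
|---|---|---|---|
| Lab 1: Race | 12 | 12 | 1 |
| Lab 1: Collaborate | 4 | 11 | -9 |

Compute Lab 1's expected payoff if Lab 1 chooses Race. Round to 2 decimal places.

3.20

E[Race] = 0.2·12 + 0.8·1 = 2.4 + 0.8 = 3.2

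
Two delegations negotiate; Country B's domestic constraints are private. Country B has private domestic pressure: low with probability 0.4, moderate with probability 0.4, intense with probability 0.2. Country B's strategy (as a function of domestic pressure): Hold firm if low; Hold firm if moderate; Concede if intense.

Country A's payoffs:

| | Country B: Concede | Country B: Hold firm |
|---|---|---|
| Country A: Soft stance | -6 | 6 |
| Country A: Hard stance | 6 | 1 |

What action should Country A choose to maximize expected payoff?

E[Soft stance] = 0.4·(6) + 0.4·(6) + 0.2·(-6) = 3.6
E[Hard stance] = 0.4·(1) + 0.4·(1) + 0.2·(6) = 2
Best response: Soft stance (3.6 is the largest).

Soft stance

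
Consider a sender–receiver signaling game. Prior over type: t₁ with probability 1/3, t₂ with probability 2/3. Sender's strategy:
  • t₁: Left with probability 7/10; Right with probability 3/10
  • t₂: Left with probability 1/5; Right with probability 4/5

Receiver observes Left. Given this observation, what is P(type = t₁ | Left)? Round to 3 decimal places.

0.636

Apply Bayes' rule using the sender's strategy as the likelihood.
P(Left) = (1/3)·(7/10) + (2/3)·(1/5) = 11/30
P(t₁ | Left) = ((1/3)·(7/10)) / (11/30) = (7/30) / (11/30) = 7/11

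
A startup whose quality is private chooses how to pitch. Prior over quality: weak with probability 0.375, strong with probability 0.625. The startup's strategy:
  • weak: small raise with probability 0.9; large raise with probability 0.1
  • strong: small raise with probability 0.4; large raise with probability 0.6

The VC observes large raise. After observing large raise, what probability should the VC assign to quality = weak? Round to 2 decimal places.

P(large raise) = 0.375·0.1 + 0.625·0.6 = 0.4125
P(weak | large raise) = (0.375·0.1) / 0.4125 = 0.0375 / 0.4125 = 0.0909091

0.09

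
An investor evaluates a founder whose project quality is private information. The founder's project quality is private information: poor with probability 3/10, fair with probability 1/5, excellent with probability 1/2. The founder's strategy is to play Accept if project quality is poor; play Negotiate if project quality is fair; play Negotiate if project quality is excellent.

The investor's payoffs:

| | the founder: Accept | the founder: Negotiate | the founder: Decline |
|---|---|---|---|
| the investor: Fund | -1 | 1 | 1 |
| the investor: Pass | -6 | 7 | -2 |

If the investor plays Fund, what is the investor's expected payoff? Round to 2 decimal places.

E[Fund] = 3/10·(-1) + 1/5·1 + 1/2·1 = (-3/10) + 1/5 + 1/2 = 2/5

0.40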